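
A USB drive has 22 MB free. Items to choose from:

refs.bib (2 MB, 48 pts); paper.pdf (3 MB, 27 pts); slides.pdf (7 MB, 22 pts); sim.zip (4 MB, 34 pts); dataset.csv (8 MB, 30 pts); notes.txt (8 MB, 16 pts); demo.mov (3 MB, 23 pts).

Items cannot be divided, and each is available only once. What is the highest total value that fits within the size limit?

Check high-value combinations within 22 MB:
- refs.bib+paper.pdf+sim.zip+dataset.csv+demo.mov: size 2+3+4+8+3=20, value 48+27+34+30+23=162
- refs.bib+paper.pdf+slides.pdf+sim.zip+demo.mov: size 2+3+7+4+3=19, value 48+27+22+34+23=154
- refs.bib+paper.pdf+sim.zip+notes.txt+demo.mov: size 2+3+4+8+3=20, value 48+27+34+16+23=148
Best: 162 pts.

162 pts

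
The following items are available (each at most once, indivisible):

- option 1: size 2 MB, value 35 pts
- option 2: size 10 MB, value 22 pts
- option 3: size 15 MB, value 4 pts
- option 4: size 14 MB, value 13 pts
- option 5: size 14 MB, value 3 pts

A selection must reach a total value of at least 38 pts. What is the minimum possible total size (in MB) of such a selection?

Subsets with value ≥ 38, sorted by total size:
- option 1+option 2: size 12, value 57
- option 1+option 4: size 16, value 48
- option 1+option 5: size 16, value 38
Minimum size: 12 MB.

12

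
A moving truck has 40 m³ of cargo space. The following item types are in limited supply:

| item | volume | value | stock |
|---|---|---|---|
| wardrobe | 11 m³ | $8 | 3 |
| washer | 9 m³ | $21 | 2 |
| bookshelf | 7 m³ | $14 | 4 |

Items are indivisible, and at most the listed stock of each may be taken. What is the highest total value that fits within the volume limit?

$84

Top feasible selections:
- 2×washer + 3×bookshelf: volume 39, value 84
- 1×washer + 4×bookshelf: volume 37, value 77
- 2×washer + 2×bookshelf: volume 32, value 70
- 1×wardrobe + 2×washer + 1×bookshelf: volume 36, value 64
Best: $84.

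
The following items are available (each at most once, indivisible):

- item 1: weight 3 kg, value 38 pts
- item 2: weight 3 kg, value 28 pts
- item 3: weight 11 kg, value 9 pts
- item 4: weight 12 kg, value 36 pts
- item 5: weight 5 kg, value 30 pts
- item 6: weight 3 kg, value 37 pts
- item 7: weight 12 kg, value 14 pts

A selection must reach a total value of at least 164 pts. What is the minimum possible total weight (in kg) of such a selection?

Subsets with value ≥ 164, sorted by total weight:
- item 1+item 2+item 4+item 5+item 6: weight 26, value 169
- item 1+item 2+item 3+item 4+item 5+item 6: weight 37, value 178
- item 1+item 2+item 4+item 5+item 6+item 7: weight 38, value 183
Minimum weight: 26 kg.

26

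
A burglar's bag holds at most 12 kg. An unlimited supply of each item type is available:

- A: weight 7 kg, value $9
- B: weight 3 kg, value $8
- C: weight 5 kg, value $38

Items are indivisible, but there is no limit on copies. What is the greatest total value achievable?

Best value-per-unit is C at 38/5, and filling with it alone uses weight 2×5=10. No mix of the others beats 2×38 = 76.

$76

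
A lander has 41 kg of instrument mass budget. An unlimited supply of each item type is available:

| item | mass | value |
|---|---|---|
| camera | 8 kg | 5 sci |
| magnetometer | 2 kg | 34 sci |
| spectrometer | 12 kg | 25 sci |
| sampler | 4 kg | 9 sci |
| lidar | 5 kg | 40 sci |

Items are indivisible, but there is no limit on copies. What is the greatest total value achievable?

Best value-per-unit is magnetometer at 34/2, and filling with it alone uses mass 20×2=40. No mix of the others beats 20×34 = 680.

680 sci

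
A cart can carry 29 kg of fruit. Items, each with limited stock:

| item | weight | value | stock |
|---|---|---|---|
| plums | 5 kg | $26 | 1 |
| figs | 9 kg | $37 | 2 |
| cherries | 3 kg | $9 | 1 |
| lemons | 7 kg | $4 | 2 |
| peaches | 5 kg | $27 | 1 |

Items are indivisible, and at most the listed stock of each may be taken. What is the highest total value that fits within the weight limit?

$127

Best selections within weight 29 and stock limits:
- 1×plums + 2×figs + 1×peaches: weight 28, value 127
- 2×figs + 1×cherries + 1×peaches: weight 26, value 110
Best: $127.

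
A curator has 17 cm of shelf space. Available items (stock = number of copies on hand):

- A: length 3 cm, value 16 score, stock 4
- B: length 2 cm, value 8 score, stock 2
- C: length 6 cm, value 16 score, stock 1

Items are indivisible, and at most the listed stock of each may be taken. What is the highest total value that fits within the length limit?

Best selections within length 17 and stock limits:
- 4×A + 2×B: length 16, value 80
- 4×A + 1×B: length 14, value 72
Best: 80 score.

80 score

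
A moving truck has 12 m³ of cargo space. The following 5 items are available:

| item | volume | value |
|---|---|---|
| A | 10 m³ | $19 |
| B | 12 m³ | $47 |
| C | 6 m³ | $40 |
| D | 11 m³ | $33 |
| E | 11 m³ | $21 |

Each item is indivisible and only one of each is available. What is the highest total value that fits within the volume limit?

$47

Check high-value combinations within 12 m³:
- B: volume 12, value 47
- C: volume 6, value 40
- D: volume 11, value 33
- E: volume 11, value 21
- A: volume 10, value 19
Best: $47.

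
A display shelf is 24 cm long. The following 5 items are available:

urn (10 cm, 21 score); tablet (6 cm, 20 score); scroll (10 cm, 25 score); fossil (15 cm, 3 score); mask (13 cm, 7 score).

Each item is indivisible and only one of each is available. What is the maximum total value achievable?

This is a 0/1 knapsack; check combinations near the capacity.
- urn+scroll: length 10+10=20, value 21+25=46
- tablet+scroll: length 6+10=16, value 20+25=45
- urn+tablet: length 10+6=16, value 21+20=41
Best: 46 score.

46 score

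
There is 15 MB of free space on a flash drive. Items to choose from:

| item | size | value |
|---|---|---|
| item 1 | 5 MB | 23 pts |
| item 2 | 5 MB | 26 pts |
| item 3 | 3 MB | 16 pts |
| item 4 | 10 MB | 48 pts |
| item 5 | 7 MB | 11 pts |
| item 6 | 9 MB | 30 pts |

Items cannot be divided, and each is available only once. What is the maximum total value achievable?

This is a 0/1 knapsack; check combinations near the capacity.
- item 2+item 4: size 5+10=15, value 26+48=74
- item 1+item 4: size 5+10=15, value 23+48=71
- item 1+item 2+item 3: size 5+5+3=13, value 23+26+16=65
- item 3+item 4: size 3+10=13, value 16+48=64
- item 2+item 6: size 5+9=14, value 26+30=56
Best: 74 pts.

74 pts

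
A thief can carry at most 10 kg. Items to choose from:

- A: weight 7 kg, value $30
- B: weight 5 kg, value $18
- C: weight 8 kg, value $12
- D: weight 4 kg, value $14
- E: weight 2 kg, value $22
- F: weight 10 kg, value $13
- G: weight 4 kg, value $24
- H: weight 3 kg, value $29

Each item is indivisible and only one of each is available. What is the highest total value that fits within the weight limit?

$75

Check high-value combinations within 10 kg:
- E+G+H: weight 2+4+3=9, value 22+24+29=75
- B+E+H: weight 5+2+3=10, value 18+22+29=69
- D+E+H: weight 4+2+3=9, value 14+22+29=65
- D+E+G: weight 4+2+4=10, value 14+22+24=60
Best: $75.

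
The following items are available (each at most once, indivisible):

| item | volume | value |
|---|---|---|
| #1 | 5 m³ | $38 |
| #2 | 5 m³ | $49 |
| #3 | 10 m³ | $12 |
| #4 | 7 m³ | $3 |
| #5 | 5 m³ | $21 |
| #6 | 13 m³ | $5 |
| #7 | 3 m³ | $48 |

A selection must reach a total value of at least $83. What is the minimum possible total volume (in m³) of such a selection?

8

Subsets with value ≥ 83, sorted by total volume:
- #2+#7: volume 8, value 97
- #1+#7: volume 8, value 86
Minimum volume: 8 m³.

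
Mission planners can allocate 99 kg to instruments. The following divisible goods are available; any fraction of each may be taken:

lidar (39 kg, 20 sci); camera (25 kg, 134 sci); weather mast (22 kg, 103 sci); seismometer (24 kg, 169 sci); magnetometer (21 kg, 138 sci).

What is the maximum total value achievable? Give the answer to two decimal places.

547.59

Take in order of value per unit:
- seismometer (169/24 per unit): all 24 → value 169, running total 169.00
- magnetometer (138/21 per unit): all 21 → value 138, running total 307.00
- camera (134/25 per unit): all 25 → value 134, running total 441.00
- weather mast (103/22 per unit): all 22 → value 103, running total 544.00
- lidar (20/39 per unit): 7 of 39 → value 7×20/39 = 3.5897, running total 547.59
Total 547.59.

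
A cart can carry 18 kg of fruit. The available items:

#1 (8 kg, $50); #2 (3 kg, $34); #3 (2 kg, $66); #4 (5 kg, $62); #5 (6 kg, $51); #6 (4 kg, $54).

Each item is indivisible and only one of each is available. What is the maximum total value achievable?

Check high-value combinations within 18 kg:
- #3+#4+#5+#6: weight 2+5+6+4=17, value 66+62+51+54=233
- #2+#3+#4+#6: weight 3+2+5+4=14, value 34+66+62+54=216
- #2+#3+#4+#5: weight 3+2+5+6=16, value 34+66+62+51=213
- #1+#2+#3+#4: weight 8+3+2+5=18, value 50+34+66+62=212
Best: $233.

$233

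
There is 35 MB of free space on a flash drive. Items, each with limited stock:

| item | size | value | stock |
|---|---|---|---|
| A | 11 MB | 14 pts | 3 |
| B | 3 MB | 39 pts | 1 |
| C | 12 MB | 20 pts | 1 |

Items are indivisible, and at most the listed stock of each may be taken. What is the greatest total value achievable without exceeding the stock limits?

Top feasible selections:
- 1×A + 1×B + 1×C: size 26, value 73
- 2×A + 1×B: size 25, value 67
- 1×B + 1×C: size 15, value 59
Best: 73 pts.

73 pts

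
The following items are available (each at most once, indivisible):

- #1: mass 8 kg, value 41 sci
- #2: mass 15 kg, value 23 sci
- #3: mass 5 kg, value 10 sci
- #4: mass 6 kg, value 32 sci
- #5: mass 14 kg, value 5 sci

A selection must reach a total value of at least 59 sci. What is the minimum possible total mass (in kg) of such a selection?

14

Subsets with value ≥ 59, sorted by total mass:
- #1+#4: mass 14, value 73
- #1+#3+#4: mass 19, value 83
Minimum mass: 14 kg.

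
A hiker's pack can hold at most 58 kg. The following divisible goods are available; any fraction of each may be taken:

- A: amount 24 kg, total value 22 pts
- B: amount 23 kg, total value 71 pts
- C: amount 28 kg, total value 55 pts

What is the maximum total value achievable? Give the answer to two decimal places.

Take in order of value per unit:
- B (71/23 per unit): all 23 → value 71, running total 71.00
- C (55/28 per unit): all 28 → value 55, running total 126.00
- A (22/24 per unit): 7 of 24 → value 7×22/24 = 6.4167, running total 132.42
Total 132.42.

132.42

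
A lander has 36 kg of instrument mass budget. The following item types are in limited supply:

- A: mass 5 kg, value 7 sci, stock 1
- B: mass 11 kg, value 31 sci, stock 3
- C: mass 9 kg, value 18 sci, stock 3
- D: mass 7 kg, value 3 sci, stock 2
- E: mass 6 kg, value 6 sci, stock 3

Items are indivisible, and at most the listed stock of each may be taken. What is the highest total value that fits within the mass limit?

93 sci

Best selections within mass 36 and stock limits:
- 3×B: mass 33, value 93
- 1×A + 2×B + 1×C: mass 36, value 87
- 2×B + 1×C: mass 31, value 80
Best: 93 sci.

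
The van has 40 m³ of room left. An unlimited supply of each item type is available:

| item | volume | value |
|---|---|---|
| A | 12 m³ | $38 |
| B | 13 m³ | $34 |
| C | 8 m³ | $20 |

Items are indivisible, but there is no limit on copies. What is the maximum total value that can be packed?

Best value-per-unit is A at 38/12; filling with it alone gives 3×38 = 114.
Optimal mix: 2×A + 2×C → volume 40, value 116.

$116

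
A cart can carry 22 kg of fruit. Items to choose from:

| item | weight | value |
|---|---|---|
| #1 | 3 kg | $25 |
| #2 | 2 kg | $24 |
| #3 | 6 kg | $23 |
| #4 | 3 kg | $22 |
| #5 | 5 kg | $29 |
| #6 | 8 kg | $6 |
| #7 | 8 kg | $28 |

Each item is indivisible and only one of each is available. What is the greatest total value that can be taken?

$128

Check high-value combinations within 22 kg:
- #1+#2+#4+#5+#7: weight 3+2+3+5+8=21, value 25+24+22+29+28=128
- #1+#2+#3+#4+#5: weight 3+2+6+3+5=19, value 25+24+23+22+29=123
- #1+#2+#3+#4+#7: weight 3+2+6+3+8=22, value 25+24+23+22+28=122
Best: $128.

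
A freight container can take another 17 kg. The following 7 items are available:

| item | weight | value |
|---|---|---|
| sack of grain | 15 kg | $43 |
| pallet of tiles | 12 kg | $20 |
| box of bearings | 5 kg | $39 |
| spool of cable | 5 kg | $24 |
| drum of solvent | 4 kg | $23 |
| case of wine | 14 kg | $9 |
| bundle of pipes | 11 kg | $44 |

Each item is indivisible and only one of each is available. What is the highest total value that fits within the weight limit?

$86

Check high-value combinations within 17 kg:
- box of bearings+spool of cable+drum of solvent: weight 5+5+4=14, value 39+24+23=86
- box of bearings+bundle of pipes: weight 5+11=16, value 39+44=83
- spool of cable+bundle of pipes: weight 5+11=16, value 24+44=68
- drum of solvent+bundle of pipes: weight 4+11=15, value 23+44=67
Best: $86.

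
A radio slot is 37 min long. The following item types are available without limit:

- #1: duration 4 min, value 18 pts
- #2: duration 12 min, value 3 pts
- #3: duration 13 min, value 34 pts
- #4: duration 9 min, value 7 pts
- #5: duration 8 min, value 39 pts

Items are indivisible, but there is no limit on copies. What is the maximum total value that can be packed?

174 pts

Best value-per-unit is #5 at 39/8; filling with it alone gives 4×39 = 156.
Optimal mix: 1×#1 + 4×#5 → duration 36, value 174.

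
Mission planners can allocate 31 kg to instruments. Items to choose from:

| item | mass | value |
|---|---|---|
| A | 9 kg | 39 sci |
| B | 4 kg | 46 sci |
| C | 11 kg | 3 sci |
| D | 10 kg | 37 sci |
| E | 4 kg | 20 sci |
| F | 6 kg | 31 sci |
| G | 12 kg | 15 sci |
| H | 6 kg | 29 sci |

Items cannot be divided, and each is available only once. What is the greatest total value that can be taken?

165 sci

Check high-value combinations within 31 kg:
- A+B+E+F+H: mass 9+4+4+6+6=29, value 39+46+20+31+29=165
- B+D+E+F+H: mass 4+10+4+6+6=30, value 46+37+20+31+29=163
- A+B+D+F: mass 9+4+10+6=29, value 39+46+37+31=153
- A+B+D+H: mass 9+4+10+6=29, value 39+46+37+29=151
Best: 165 sci.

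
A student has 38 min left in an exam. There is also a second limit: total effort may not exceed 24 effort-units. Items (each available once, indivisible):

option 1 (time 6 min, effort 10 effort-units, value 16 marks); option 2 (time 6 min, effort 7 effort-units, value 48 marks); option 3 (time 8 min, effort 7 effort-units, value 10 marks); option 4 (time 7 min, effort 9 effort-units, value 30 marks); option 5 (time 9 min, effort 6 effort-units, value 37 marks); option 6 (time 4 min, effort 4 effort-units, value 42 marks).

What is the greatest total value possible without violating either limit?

Feasible sets respecting both limits:
- option 2+option 3+option 5+option 6: time 27, effort 24, value 137
- option 2+option 5+option 6: time 19, effort 17, value 127
- option 2+option 4+option 6: time 17, effort 20, value 120
- option 2+option 4+option 5: time 22, effort 22, value 115
Best: 137 marks.

137 marks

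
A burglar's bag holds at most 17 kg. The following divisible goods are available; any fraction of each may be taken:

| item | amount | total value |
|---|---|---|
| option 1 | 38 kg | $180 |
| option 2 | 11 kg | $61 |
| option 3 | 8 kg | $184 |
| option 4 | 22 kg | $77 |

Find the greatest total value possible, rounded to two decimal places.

233.91

Take in order of value per unit:
- option 3 (184/8 per unit): all 8 → value 184, running total 184.00
- option 2 (61/11 per unit): 9 of 11 → value 9×61/11 = 49.9091, running total 233.91
Total 233.91.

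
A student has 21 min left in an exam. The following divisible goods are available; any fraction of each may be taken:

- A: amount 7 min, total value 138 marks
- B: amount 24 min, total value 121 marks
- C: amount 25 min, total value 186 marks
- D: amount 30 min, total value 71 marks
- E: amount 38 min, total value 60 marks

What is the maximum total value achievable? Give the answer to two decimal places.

242.16

Take in order of value per unit:
- A (138/7 per unit): all 7 → value 138, running total 138.00
- C (186/25 per unit): 14 of 25 → value 14×186/25 = 104.1600, running total 242.16
Total 242.16.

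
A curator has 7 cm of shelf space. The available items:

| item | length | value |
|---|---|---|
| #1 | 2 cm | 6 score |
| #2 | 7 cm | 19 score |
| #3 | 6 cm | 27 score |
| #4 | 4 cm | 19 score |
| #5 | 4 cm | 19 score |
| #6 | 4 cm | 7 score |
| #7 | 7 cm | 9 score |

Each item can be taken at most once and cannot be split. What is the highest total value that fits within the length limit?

Check high-value combinations within 7 cm:
- #3: length 6, value 27
- #1+#4: length 2+4=6, value 6+19=25
- #1+#5: length 2+4=6, value 6+19=25
- #4: length 4, value 19
Best: 27 score.

27 score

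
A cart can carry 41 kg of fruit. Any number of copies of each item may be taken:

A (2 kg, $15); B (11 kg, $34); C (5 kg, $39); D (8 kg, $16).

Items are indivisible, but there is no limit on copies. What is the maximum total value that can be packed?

$318

Best value-per-unit is C at 39/5; filling with it alone gives 8×39 = 312.
Optimal mix: 3×A + 7×C → weight 41, value 318.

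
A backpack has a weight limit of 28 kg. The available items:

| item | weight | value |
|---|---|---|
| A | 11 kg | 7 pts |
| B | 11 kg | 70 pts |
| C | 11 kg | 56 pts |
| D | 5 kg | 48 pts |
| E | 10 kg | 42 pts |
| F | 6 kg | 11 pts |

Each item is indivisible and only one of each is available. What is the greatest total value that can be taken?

174 pts

Check high-value combinations within 28 kg:
- B+C+D: weight 11+11+5=27, value 70+56+48=174
- B+D+E: weight 11+5+10=26, value 70+48+42=160
- C+D+E: weight 11+5+10=26, value 56+48+42=146
- B+C+F: weight 11+11+6=28, value 70+56+11=137
Best: 174 pts.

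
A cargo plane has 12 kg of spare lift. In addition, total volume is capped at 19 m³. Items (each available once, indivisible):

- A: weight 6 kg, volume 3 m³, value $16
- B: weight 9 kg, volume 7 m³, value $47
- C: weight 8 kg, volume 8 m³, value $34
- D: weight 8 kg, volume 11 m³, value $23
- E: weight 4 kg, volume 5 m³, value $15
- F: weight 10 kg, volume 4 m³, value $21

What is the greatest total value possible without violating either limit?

Feasible sets respecting both limits:
- C+E: weight 12, volume 13, value 49
- B: weight 9, volume 7, value 47
- D+E: weight 12, volume 16, value 38
Best: $49.

$49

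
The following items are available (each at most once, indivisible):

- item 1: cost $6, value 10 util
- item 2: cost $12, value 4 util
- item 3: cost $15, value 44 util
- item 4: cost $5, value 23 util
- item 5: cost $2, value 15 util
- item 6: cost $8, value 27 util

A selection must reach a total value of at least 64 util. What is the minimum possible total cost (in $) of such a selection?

Subsets with value ≥ 64, sorted by total cost:
- item 4+item 5+item 6: cost 15, value 65
- item 3+item 4: cost 20, value 67
Minimum cost: 15 $.

15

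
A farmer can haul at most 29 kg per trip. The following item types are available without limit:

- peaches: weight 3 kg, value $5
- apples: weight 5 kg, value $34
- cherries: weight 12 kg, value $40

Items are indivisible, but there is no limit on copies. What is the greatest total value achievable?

Best value-per-unit is apples at 34/5; filling with it alone gives 5×34 = 170.
Optimal mix: 1×peaches + 5×apples → weight 28, value 175.

$175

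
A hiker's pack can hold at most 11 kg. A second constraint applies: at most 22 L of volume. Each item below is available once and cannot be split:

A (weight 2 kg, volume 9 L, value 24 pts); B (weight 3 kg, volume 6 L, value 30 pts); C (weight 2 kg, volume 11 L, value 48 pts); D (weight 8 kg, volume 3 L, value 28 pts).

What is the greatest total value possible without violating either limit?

Feasible sets respecting both limits:
- B+C: weight 5, volume 17, value 78
- C+D: weight 10, volume 14, value 76
- A+C: weight 4, volume 20, value 72
- B+D: weight 11, volume 9, value 58
Best: 78 pts.

78 pts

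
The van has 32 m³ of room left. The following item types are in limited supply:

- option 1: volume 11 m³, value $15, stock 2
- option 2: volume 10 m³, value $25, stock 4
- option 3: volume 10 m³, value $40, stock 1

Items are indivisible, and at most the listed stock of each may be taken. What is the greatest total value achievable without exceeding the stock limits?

Best selections within volume 32 and stock limits:
- 2×option 2 + 1×option 3: volume 30, value 90
- 1×option 1 + 1×option 2 + 1×option 3: volume 31, value 80
- 3×option 2: volume 30, value 75
Best: $90.

$90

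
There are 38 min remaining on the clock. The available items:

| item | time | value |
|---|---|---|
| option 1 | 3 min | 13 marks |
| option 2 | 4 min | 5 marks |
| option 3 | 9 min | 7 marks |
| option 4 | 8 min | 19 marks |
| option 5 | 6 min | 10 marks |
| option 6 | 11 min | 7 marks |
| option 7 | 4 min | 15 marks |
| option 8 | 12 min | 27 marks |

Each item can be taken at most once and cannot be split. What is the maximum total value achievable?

89 marks

Check high-value combinations within 38 min:
- option 1+option 2+option 4+option 5+option 7+option 8: time 3+4+8+6+4+12=37, value 13+5+19+10+15+27=89
- option 1+option 4+option 5+option 7+option 8: time 3+8+6+4+12=33, value 13+19+10+15+27=84
- option 1+option 3+option 4+option 7+option 8: time 3+9+8+4+12=36, value 13+7+19+15+27=81
- option 1+option 4+option 6+option 7+option 8: time 3+8+11+4+12=38, value 13+19+7+15+27=81
Best: 89 marks.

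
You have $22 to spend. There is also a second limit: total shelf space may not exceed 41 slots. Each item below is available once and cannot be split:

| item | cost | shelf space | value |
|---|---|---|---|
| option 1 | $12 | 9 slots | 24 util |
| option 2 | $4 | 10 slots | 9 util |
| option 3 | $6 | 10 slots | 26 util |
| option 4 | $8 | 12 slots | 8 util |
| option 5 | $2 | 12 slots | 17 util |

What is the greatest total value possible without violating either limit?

67 util

Feasible sets respecting both limits:
- option 1+option 3+option 5: cost 20, shelf space 31, value 67
- option 1+option 2+option 3: cost 22, shelf space 29, value 59
- option 2+option 3+option 5: cost 12, shelf space 32, value 52
- option 3+option 4+option 5: cost 16, shelf space 34, value 51
Best: 67 util.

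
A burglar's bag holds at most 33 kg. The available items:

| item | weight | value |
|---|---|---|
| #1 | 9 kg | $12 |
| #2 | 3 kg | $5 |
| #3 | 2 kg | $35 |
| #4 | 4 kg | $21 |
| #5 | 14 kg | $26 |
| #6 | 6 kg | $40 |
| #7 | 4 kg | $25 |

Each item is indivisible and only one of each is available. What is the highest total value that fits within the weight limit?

Check high-value combinations within 33 kg:
- #2+#3+#4+#5+#6+#7: weight 3+2+4+14+6+4=33, value 5+35+21+26+40+25=152
- #3+#4+#5+#6+#7: weight 2+4+14+6+4=30, value 35+21+26+40+25=147
- #1+#2+#3+#4+#6+#7: weight 9+3+2+4+6+4=28, value 12+5+35+21+40+25=138
- #1+#3+#4+#6+#7: weight 9+2+4+6+4=25, value 12+35+21+40+25=133
- #2+#3+#5+#6+#7: weight 3+2+14+6+4=29, value 5+35+26+40+25=131
Best: $152.

$152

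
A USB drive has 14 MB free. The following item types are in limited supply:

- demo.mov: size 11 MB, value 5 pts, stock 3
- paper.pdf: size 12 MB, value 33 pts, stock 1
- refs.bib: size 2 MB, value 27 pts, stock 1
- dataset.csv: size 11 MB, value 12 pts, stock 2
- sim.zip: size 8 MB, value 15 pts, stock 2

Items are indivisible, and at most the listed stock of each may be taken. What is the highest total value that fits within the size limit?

Top feasible selections:
- 1×paper.pdf + 1×refs.bib: size 14, value 60
- 1×refs.bib + 1×sim.zip: size 10, value 42
Best: 60 pts.

60 pts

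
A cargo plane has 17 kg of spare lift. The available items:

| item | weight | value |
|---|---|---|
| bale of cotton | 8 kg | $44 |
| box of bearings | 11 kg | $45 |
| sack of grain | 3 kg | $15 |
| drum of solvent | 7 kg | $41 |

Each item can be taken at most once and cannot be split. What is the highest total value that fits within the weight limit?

Check high-value combinations within 17 kg:
- bale of cotton+drum of solvent: weight 8+7=15, value 44+41=85
- box of bearings+sack of grain: weight 11+3=14, value 45+15=60
- bale of cotton+sack of grain: weight 8+3=11, value 44+15=59
- sack of grain+drum of solvent: weight 3+7=10, value 15+41=56
Best: $85.

$85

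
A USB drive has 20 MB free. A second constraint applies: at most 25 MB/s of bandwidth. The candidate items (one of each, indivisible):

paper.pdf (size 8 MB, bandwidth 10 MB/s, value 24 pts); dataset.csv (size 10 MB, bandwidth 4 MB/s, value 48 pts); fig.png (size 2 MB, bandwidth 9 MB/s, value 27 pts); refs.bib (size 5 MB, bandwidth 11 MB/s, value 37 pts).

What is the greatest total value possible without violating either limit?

Feasible sets respecting both limits:
- dataset.csv+fig.png+refs.bib: size 17, bandwidth 24, value 112
- paper.pdf+dataset.csv+fig.png: size 20, bandwidth 23, value 99
- dataset.csv+refs.bib: size 15, bandwidth 15, value 85
- dataset.csv+fig.png: size 12, bandwidth 13, value 75
Best: 112 pts.

112 pts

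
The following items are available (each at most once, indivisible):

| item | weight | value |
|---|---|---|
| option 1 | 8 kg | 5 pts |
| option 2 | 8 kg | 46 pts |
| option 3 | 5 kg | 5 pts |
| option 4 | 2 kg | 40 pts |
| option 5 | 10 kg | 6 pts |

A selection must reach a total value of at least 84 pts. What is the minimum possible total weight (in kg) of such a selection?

Subsets with value ≥ 84, sorted by total weight:
- option 2+option 4: weight 10, value 86
- option 2+option 3+option 4: weight 15, value 91
Minimum weight: 10 kg.

10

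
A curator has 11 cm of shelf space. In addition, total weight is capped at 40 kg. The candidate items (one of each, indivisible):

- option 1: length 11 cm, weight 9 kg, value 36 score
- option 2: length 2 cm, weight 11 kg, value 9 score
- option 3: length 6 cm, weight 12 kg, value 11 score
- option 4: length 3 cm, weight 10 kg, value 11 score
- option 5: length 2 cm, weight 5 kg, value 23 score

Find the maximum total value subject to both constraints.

45 score

Feasible sets respecting both limits:
- option 3+option 4+option 5: length 11, weight 27, value 45
- option 2+option 3+option 5: length 10, weight 28, value 43
- option 2+option 4+option 5: length 7, weight 26, value 43
- option 1: length 11, weight 9, value 36
Best: 45 score.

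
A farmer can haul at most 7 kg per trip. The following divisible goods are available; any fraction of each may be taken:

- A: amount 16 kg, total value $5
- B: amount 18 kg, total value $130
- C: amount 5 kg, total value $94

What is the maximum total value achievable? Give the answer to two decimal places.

Take in order of value per unit:
- C (94/5 per unit): all 5 → value 94, running total 94.00
- B (130/18 per unit): 2 of 18 → value 2×130/18 = 14.4444, running total 108.44
Total 108.44.

108.44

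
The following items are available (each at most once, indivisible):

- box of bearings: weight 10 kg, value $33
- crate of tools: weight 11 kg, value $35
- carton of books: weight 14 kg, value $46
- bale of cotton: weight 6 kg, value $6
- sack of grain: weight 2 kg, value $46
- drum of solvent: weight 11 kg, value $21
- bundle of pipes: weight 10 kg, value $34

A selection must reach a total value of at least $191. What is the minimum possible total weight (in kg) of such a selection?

47

Subsets with value ≥ 191, sorted by total weight:
- box of bearings+crate of tools+carton of books+sack of grain+bundle of pipes: weight 47, value 194
- box of bearings+crate of tools+carton of books+bale of cotton+sack of grain+bundle of pipes: weight 53, value 200
Minimum weight: 47 kg.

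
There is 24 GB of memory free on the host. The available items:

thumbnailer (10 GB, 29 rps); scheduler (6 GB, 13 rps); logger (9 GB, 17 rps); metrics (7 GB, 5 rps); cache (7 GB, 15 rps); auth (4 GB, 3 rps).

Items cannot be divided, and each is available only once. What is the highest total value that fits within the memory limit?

Check high-value combinations within 24 GB:
- thumbnailer+scheduler+cache: memory 10+6+7=23, value 29+13+15=57
- thumbnailer+logger+auth: memory 10+9+4=23, value 29+17+3=49
- thumbnailer+metrics+cache: memory 10+7+7=24, value 29+5+15=49
- thumbnailer+cache+auth: memory 10+7+4=21, value 29+15+3=47
Best: 57 rps.

57 rps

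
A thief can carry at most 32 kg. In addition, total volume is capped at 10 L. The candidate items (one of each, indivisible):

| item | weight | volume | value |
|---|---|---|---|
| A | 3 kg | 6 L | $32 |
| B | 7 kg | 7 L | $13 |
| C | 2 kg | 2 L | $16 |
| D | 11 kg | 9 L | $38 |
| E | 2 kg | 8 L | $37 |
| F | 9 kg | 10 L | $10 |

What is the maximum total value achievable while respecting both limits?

Feasible sets respecting both limits:
- C+E: weight 4, volume 10, value 53
- A+C: weight 5, volume 8, value 48
- D: weight 11, volume 9, value 38
Best: $53.

$53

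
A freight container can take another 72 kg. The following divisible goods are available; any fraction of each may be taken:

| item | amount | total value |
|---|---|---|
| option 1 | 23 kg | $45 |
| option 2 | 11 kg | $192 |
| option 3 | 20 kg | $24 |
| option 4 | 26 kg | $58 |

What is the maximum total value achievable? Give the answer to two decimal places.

309.40

Take in order of value per unit:
- option 2 (192/11 per unit): all 11 → value 192, running total 192.00
- option 4 (58/26 per unit): all 26 → value 58, running total 250.00
- option 1 (45/23 per unit): all 23 → value 45, running total 295.00
- option 3 (24/20 per unit): 12 of 20 → value 12×24/20 = 14.4000, running total 309.40
Total 309.40.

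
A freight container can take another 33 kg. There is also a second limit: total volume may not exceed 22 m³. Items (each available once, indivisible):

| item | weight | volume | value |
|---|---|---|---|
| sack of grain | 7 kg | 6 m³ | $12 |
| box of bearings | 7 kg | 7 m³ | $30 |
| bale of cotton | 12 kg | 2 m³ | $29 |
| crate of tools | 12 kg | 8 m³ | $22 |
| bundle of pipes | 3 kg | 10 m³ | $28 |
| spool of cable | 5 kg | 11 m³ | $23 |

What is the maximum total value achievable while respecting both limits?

$87

Feasible sets respecting both limits:
- box of bearings+bale of cotton+bundle of pipes: weight 22, volume 19, value 87
- box of bearings+bale of cotton+spool of cable: weight 24, volume 20, value 82
- box of bearings+bale of cotton+crate of tools: weight 31, volume 17, value 81
Best: $87.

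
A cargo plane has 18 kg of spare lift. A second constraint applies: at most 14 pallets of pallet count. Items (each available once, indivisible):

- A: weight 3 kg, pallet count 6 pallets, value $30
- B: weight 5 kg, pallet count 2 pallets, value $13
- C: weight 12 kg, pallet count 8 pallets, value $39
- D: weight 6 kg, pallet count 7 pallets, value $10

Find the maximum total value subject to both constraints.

$69

Feasible sets respecting both limits:
- A+C: weight 15, pallet count 14, value 69
- B+C: weight 17, pallet count 10, value 52
- A+B: weight 8, pallet count 8, value 43
- A+D: weight 9, pallet count 13, value 40
Best: $69.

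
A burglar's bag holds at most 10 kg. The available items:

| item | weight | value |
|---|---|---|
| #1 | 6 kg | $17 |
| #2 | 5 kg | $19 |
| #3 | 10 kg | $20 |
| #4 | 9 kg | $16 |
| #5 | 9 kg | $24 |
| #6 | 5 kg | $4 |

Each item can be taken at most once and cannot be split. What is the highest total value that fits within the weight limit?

Check high-value combinations within 10 kg:
- #5: weight 9, value 24
- #2+#6: weight 5+5=10, value 19+4=23
- #3: weight 10, value 20
Best: $24.

$24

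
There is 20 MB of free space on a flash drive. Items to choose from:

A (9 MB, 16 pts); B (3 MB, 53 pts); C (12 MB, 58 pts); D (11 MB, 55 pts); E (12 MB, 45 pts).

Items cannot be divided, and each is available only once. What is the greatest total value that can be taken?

111 pts

Check high-value combinations within 20 MB:
- B+C: size 3+12=15, value 53+58=111
- B+D: size 3+11=14, value 53+55=108
- B+E: size 3+12=15, value 53+45=98
- A+D: size 9+11=20, value 16+55=71
- A+B: size 9+3=12, value 16+53=69
Best: 111 pts.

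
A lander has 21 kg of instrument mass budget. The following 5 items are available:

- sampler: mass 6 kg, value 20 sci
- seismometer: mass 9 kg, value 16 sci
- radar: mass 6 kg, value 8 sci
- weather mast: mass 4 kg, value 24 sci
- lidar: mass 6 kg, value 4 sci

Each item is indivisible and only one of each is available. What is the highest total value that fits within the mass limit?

Check high-value combinations within 21 kg:
- sampler+seismometer+weather mast: mass 6+9+4=19, value 20+16+24=60
- sampler+radar+weather mast: mass 6+6+4=16, value 20+8+24=52
- sampler+weather mast+lidar: mass 6+4+6=16, value 20+24+4=48
- seismometer+radar+weather mast: mass 9+6+4=19, value 16+8+24=48
Best: 60 sci.

60 sci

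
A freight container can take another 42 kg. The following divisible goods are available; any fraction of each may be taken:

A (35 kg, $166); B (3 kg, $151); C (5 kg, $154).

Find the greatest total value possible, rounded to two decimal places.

Take in order of value per unit:
- B (151/3 per unit): all 3 → value 151, running total 151.00
- C (154/5 per unit): all 5 → value 154, running total 305.00
- A (166/35 per unit): 34 of 35 → value 34×166/35 = 161.2571, running total 466.26
Total 466.26.

466.26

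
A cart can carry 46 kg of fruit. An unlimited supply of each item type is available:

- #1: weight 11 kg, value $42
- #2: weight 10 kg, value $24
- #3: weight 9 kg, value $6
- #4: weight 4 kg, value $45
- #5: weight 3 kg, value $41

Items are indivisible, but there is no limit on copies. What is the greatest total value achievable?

Best value-per-unit is #5 at 41/3; filling with it alone gives 15×41 = 615.
Optimal mix: 1×#4 + 14×#5 → weight 46, value 619.

$619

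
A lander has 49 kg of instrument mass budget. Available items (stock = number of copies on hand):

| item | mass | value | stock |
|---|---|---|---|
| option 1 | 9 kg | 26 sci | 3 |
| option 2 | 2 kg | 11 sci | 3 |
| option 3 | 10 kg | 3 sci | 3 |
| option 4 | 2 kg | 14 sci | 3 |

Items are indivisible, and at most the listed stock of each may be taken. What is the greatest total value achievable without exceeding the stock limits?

Best selections within mass 49 and stock limits:
- 3×option 1 + 3×option 2 + 1×option 3 + 3×option 4: mass 49, value 156
- 3×option 1 + 3×option 2 + 3×option 4: mass 39, value 153
- 3×option 1 + 2×option 2 + 1×option 3 + 3×option 4: mass 47, value 145
Best: 156 sci.

156 sci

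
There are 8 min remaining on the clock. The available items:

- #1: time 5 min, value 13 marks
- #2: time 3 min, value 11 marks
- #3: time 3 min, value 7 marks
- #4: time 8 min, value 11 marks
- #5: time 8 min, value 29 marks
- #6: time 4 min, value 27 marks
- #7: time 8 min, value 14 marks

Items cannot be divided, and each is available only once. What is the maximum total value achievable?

38 marks

Check high-value combinations within 8 min:
- #2+#6: time 3+4=7, value 11+27=38
- #3+#6: time 3+4=7, value 7+27=34
- #5: time 8, value 29
- #6: time 4, value 27
Best: 38 marks.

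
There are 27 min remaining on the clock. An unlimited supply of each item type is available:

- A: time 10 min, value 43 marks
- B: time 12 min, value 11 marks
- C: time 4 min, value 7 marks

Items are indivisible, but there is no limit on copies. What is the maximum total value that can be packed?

Best value-per-unit is A at 43/10; filling with it alone gives 2×43 = 86.
Optimal mix: 2×A + 1×C → time 24, value 93.

93 marks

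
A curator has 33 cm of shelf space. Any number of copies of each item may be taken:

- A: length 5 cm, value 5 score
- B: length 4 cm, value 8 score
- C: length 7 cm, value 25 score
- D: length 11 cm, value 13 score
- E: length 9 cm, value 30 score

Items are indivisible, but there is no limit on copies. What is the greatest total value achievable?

Best value-per-unit is C at 25/7; filling with it alone gives 4×25 = 100.
Optimal mix: 2×C + 2×E → length 32, value 110.

110 score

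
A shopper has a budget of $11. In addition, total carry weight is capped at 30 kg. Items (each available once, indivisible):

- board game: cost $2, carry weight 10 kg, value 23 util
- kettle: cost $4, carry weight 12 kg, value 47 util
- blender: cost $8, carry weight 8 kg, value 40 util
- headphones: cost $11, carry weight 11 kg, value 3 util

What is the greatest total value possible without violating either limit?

70 util

Feasible sets respecting both limits:
- board game+kettle: cost 6, carry weight 22, value 70
- board game+blender: cost 10, carry weight 18, value 63
- kettle: cost 4, carry weight 12, value 47
Best: 70 util.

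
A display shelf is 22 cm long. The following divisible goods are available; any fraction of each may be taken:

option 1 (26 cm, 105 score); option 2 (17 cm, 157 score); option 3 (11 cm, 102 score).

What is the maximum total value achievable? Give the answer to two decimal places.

203.59

Take in order of value per unit:
- option 3 (102/11 per unit): all 11 → value 102, running total 102.00
- option 2 (157/17 per unit): 11 of 17 → value 11×157/17 = 101.5882, running total 203.59
Total 203.59.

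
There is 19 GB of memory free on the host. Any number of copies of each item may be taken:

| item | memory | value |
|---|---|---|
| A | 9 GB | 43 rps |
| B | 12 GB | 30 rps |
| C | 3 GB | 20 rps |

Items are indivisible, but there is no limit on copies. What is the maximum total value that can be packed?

120 rps

Best value-per-unit is C at 20/3, and filling with it alone uses memory 6×3=18. No mix of the others beats 6×20 = 120.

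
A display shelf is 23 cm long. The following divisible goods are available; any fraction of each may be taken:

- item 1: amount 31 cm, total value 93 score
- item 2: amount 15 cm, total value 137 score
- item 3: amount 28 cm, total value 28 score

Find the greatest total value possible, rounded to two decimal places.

Take in order of value per unit:
- item 2 (137/15 per unit): all 15 → value 137, running total 137.00
- item 1 (93/31 per unit): 8 of 31 → value 8×93/31 = 24.0000, running total 161.00
Total 161.00.

161.00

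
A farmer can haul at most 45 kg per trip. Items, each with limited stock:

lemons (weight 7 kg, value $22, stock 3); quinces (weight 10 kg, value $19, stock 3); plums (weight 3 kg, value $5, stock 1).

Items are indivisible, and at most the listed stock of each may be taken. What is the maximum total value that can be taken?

$109

Top feasible selections:
- 3×lemons + 2×quinces + 1×plums: weight 44, value 109
- 3×lemons + 2×quinces: weight 41, value 104
Best: $109.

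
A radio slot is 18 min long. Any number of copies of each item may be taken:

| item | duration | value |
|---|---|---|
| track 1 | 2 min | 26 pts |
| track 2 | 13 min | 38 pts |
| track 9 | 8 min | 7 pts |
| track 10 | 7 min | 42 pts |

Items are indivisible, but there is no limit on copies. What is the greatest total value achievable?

Best value-per-unit is track 1 at 26/2, and filling with it alone uses duration 9×2=18. No mix of the others beats 9×26 = 234.

234 pts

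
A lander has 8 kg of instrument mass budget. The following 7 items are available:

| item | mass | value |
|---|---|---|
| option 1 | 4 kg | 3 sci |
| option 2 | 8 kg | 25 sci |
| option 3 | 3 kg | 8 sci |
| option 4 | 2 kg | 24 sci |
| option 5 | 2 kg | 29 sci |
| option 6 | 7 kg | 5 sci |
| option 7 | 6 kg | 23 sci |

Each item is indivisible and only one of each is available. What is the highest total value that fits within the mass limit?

This is a 0/1 knapsack; check combinations near the capacity.
- option 3+option 4+option 5: mass 3+2+2=7, value 8+24+29=61
- option 1+option 4+option 5: mass 4+2+2=8, value 3+24+29=56
- option 4+option 5: mass 2+2=4, value 24+29=53
Best: 61 sci.

61 sci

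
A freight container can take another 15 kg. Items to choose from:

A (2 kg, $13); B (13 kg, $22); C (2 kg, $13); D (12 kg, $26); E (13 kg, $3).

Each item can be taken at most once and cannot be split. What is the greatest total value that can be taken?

$39

Check high-value combinations within 15 kg:
- A+D: weight 2+12=14, value 13+26=39
- C+D: weight 2+12=14, value 13+26=39
- A+B: weight 2+13=15, value 13+22=35
- B+C: weight 13+2=15, value 22+13=35
Best: $39.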